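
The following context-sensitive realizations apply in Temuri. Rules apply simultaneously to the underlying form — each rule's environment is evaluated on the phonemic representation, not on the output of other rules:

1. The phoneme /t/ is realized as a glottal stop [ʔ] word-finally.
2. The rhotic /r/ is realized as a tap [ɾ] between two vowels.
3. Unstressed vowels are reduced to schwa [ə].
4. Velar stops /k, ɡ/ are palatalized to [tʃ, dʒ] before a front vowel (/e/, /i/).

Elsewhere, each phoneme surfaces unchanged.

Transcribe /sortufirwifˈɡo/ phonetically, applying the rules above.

/s/ stays [s].
Rule 3 applies to /o/ (between /s/ and /r/: in an unstressed syllable) → [ə].
/r/ — between /o/ and /t/; rule 2 does not apply here → [r].
/t/ (between /r/ and /u/): rule 1 targets it, but not word-finally → unchanged [t].
Rule 3 applies to /u/ (between /t/ and /f/: in an unstressed syllable) → [ə].
/f/ — not in any rule's target class → [f].
/i/ meets the environment for rule 3 (in an unstressed syllable) → [ə].
/r/ (between /i/ and /w/) fails the environment for rule 2, so it stays [r].
/w/ — not in any rule's target class → [w].
/i/ — between /w/ and /f/, in an unstressed syllable — surfaces as [ə] (rule 3).
/f/ (between /i/ and /ɡ/) is unaffected → [f].
/ɡ/ (between /f/ and /o/): rule 4 targets it, but not before a front vowel → unchanged [ɡ].
/o/ (word-final) fails the environment for rule 3, so it stays [o].

[sərtəfərwəfˈɡo]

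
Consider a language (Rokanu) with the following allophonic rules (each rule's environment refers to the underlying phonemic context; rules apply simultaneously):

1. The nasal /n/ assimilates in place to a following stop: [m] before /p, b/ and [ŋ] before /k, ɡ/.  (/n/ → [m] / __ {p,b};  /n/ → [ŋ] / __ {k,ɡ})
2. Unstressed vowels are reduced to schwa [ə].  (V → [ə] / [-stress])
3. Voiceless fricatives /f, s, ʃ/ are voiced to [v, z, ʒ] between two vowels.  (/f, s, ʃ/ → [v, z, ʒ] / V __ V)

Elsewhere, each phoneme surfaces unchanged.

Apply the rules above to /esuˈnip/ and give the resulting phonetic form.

[əzəˈnip]

/e/ (word-initial): in an unstressed syllable, so rule 2 applies → [ə].
Rule 3 applies to /s/ (between /e/ and /u/: between two vowels) → [z].
/u/ (between /s/ and /n/): in an unstressed syllable, so rule 2 applies → [ə].
/n/ — between /u/ and /i/; rule 1 does not apply here → [n].
/i/ (between /n/ and /p/) is in the target of rule 2 but the environment (in an unstressed syllable) is not met → [i].
/p/ stays [p].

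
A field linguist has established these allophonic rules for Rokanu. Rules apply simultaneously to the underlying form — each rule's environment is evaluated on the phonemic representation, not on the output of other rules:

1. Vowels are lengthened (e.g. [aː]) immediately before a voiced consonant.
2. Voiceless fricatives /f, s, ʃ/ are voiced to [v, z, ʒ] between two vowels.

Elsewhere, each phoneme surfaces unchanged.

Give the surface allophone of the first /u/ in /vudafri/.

/u/ (between /v/ and /d/) occurs before a voiced consonant → [uː] by rule 1.

[uː]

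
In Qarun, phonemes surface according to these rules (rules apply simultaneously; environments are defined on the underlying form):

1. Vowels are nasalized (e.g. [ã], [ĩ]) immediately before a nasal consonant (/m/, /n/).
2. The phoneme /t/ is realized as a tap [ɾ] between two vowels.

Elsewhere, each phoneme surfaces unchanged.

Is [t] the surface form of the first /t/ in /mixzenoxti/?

/t/ (between /x/ and /i/) is in the target of rule 2 but the environment (between two vowels) is not met → [t].
The actual realization is [t], which matches [t].

Yes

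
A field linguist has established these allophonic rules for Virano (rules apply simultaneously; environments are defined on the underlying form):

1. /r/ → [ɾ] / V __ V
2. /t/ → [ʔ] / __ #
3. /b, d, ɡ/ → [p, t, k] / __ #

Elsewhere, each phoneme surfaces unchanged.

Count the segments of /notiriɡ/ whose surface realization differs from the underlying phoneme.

Segments that undergo a rule: /r/ → [ɾ] (rule 1); /ɡ/ → [k] (rule 3).
All other segments surface unchanged.

2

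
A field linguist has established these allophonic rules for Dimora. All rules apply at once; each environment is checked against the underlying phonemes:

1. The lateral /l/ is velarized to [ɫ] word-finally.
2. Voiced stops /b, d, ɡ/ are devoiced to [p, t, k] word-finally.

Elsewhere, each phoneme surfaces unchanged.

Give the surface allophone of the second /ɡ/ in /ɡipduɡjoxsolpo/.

[ɡ]

/ɡ/ — between /u/ and /j/; rule 2 does not apply here → [ɡ].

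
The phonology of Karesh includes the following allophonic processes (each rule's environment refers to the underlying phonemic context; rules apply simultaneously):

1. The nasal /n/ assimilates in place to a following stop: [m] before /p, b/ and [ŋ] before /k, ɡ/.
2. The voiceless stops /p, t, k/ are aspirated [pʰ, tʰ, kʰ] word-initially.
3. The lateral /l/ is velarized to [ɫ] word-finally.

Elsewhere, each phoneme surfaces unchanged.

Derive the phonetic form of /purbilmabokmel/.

[pʰurbilmabokmeɫ]

/p/ — word-initial, word-initially — surfaces as [pʰ] (rule 2).
/u/ (between /p/ and /r/) is unaffected → [u].
/r/ — not in any rule's target class → [r].
/b/ (between /r/ and /i/): no rule targets it → [b].
/i/ (between /b/ and /l/) is unaffected → [i].
/l/ (between /i/ and /m/): rule 3 targets it, but not word-finally → unchanged [l].
/m/ stays [m].
/a/ — not in any rule's target class → [a].
/b/ — not in any rule's target class → [b].
/o/ (between /b/ and /k/): no rule targets it → [o].
/k/ — between /o/ and /m/; rule 2 does not apply here → [k].
/m/ (between /k/ and /e/) is unaffected → [m].
/e/ — not in any rule's target class → [e].
/l/ (word-final): word-finally, so rule 3 applies → [ɫ].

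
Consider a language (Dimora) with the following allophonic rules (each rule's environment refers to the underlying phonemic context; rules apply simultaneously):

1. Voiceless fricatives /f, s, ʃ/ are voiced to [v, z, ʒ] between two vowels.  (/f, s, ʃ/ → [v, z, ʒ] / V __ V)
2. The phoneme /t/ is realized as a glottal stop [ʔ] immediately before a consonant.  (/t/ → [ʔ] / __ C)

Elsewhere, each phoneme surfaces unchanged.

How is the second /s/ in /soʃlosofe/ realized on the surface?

[z]

Rule 1 applies to /s/ (between /o/ and /o/: between two vowels) → [z].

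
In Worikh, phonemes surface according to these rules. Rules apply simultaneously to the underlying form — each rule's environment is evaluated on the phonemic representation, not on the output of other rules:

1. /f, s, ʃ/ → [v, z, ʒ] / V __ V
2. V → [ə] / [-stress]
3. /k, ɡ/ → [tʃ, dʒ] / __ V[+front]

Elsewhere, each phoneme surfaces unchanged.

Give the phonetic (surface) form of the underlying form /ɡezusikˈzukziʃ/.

[dʒəzəzəkˈzukzəʃ]

/ɡ/ meets the environment for rule 3 (before a front vowel) → [dʒ].
Rule 2 applies to /e/ (between /ɡ/ and /z/: in an unstressed syllable) → [ə].
/u/ meets the environment for rule 2 (in an unstressed syllable) → [ə].
Rule 1 applies to /s/ (between /u/ and /i/: between two vowels) → [z].
/i/ — between /s/ and /k/, in an unstressed syllable — surfaces as [ə] (rule 2).
/k/ (between /i/ and /z/) is in the target of rule 3 but the environment (before a front vowel) is not met → [k].
/u/ — between /z/ and /k/; rule 2 does not apply here → [u].
/k/ (between /u/ and /z/) fails the environment for rule 3, so it stays [k].
Rule 2 applies to /i/ (between /z/ and /ʃ/: in an unstressed syllable) → [ə].
/ʃ/ (word-final) is in the target of rule 1 but the environment (between two vowels) is not met → [ʃ].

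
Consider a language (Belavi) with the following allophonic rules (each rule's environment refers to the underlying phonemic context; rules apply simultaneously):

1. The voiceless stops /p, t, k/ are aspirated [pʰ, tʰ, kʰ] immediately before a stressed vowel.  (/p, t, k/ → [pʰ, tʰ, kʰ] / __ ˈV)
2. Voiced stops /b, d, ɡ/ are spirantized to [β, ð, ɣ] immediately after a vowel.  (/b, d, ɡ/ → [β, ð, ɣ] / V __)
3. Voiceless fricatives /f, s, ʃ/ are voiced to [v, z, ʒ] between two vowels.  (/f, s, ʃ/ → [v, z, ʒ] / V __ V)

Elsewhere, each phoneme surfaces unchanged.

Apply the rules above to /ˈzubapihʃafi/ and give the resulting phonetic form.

[ˈzuβapihʃavi]

/b/ (between /u/ and /a/) occurs immediately after a vowel → [β] by rule 2.
/p/ (between /a/ and /i/) is in the target of rule 1 but the environment (immediately before a stressed vowel) is not met → [p].
/ʃ/ (between /h/ and /a/) is in the target of rule 3 but the environment (between two vowels) is not met → [ʃ].
/f/ (between /a/ and /i/) occurs between two vowels → [v] by rule 3.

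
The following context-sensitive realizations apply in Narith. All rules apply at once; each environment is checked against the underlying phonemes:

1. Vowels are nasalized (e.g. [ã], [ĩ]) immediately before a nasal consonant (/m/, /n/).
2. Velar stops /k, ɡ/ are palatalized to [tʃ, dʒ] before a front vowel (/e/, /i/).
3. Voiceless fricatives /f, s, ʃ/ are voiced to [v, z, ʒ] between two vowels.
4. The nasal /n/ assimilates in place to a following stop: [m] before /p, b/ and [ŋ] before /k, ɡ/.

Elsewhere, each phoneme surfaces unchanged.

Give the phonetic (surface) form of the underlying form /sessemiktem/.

[sessẽmiktẽm]

/s/ (word-initial): rule 3 targets it, but not between two vowels → unchanged [s].
/e/ (between /s/ and /s/): rule 1 targets it, but not before a nasal consonant → unchanged [e].
/s/ (between /e/ and /s/) fails the environment for rule 3, so it stays [s].
/s/ (between /s/ and /e/): rule 3 targets it, but not between two vowels → unchanged [s].
/e/ (between /s/ and /m/): before a nasal consonant, so rule 1 applies → [ẽ].
/i/ (between /m/ and /k/) fails the environment for rule 1, so it stays [i].
/k/ — between /i/ and /t/; rule 2 does not apply here → [k].
/e/ meets the environment for rule 1 (before a nasal consonant) → [ẽ].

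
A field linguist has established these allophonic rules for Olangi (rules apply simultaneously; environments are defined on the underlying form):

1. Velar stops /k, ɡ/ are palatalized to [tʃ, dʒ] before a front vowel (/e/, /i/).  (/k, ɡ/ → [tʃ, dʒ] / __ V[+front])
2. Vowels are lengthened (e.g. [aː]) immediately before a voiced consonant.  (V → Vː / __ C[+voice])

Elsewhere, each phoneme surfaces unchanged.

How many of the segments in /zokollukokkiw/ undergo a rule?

3

Segments that undergo a rule: /o/ → [oː] (rule 2); /k/ → [tʃ] (rule 1); /i/ → [iː] (rule 2).
All other segments surface unchanged.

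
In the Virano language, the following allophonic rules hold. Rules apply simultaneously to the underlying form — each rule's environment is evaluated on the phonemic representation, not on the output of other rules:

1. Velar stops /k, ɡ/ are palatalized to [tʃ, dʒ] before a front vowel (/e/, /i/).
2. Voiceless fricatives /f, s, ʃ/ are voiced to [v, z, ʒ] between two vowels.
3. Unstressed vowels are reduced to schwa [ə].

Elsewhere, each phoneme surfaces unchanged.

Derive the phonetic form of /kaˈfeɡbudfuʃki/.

/k/ (word-initial) fails the environment for rule 1, so it stays [k].
/a/ — between /k/ and /f/, in an unstressed syllable — surfaces as [ə] (rule 3).
/f/ meets the environment for rule 2 (between two vowels) → [v].
/e/ — between /f/ and /ɡ/; rule 3 does not apply here → [e].
/ɡ/ (between /e/ and /b/): rule 1 targets it, but not before a front vowel → unchanged [ɡ].
/b/ (between /ɡ/ and /u/): no rule targets it → [b].
/u/ (between /b/ and /d/) occurs in an unstressed syllable → [ə] by rule 3.
/d/ — not in any rule's target class → [d].
/f/ (between /d/ and /u/) fails the environment for rule 2, so it stays [f].
/u/ — between /f/ and /ʃ/, in an unstressed syllable — surfaces as [ə] (rule 3).
/ʃ/ (between /u/ and /k/): rule 2 targets it, but not between two vowels → unchanged [ʃ].
/k/ (between /ʃ/ and /i/): before a front vowel, so rule 1 applies → [tʃ].
/i/ meets the environment for rule 3 (in an unstressed syllable) → [ə].

[kəˈveɡbədfəʃtʃə]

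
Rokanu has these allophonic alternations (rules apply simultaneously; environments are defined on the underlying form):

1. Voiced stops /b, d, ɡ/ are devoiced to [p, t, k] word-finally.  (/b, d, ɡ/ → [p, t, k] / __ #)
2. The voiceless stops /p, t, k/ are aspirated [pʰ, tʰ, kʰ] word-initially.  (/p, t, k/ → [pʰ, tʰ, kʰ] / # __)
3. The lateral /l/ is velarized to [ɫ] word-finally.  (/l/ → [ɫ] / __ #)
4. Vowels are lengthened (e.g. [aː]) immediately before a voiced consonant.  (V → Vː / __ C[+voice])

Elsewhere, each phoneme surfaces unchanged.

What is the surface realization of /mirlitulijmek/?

/m/ (word-initial) is unaffected → [m].
/i/ (between /m/ and /r/) occurs before a voiced consonant → [iː] by rule 4.
/r/ stays [r].
/l/ — between /r/ and /i/; rule 3 does not apply here → [l].
/i/ (between /l/ and /t/) is in the target of rule 4 but the environment (before a voiced consonant) is not met → [i].
/t/ (between /i/ and /u/) fails the environment for rule 2, so it stays [t].
/u/ — between /t/ and /l/, before a voiced consonant — surfaces as [uː] (rule 4).
/l/ (between /u/ and /i/) fails the environment for rule 3, so it stays [l].
/i/ — between /l/ and /j/, before a voiced consonant — surfaces as [iː] (rule 4).
/j/ (between /i/ and /m/) is unaffected → [j].
/m/ (between /j/ and /e/): no rule targets it → [m].
/e/ (between /m/ and /k/) fails the environment for rule 4, so it stays [e].
/k/ (word-final) is in the target of rule 2 but the environment (word-initially) is not met → [k].

[miːrlituːliːjmek]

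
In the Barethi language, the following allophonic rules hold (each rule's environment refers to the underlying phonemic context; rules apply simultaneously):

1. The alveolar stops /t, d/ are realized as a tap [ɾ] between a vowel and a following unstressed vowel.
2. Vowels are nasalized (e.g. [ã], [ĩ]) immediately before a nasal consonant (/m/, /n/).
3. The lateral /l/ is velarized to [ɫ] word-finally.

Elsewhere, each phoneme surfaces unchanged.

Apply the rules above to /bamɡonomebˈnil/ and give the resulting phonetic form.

/b/ (word-initial): no rule targets it → [b].
Rule 2 applies to /a/ (between /b/ and /m/: before a nasal consonant) → [ã].
/m/ — not in any rule's target class → [m].
/ɡ/ (between /m/ and /o/) is unaffected → [ɡ].
/o/ meets the environment for rule 2 (before a nasal consonant) → [õ].
/n/ (between /o/ and /o/): no rule targets it → [n].
/o/ (between /n/ and /m/) occurs before a nasal consonant → [õ] by rule 2.
/m/ — not in any rule's target class → [m].
/e/ (between /m/ and /b/) is in the target of rule 2 but the environment (before a nasal consonant) is not met → [e].
/b/ (between /e/ and /n/): no rule targets it → [b].
/n/ — not in any rule's target class → [n].
/i/ (between /n/ and /l/) is in the target of rule 2 but the environment (before a nasal consonant) is not met → [i].
/l/ (word-final) occurs word-finally → [ɫ] by rule 3.

[bãmɡõnõmebˈniɫ]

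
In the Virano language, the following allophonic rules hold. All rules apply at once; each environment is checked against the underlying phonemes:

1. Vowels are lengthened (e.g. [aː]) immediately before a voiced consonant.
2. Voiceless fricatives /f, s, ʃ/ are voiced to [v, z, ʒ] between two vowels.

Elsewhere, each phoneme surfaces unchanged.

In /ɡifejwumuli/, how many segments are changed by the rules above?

4

Segments that undergo a rule: /f/ → [v] (rule 2); /e/ → [eː] (rule 1); /u/ → [uː] (rule 1); /u/ → [uː] (rule 1).
All other segments surface unchanged.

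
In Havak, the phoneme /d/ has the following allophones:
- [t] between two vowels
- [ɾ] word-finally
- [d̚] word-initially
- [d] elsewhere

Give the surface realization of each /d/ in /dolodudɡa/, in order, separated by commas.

Occurrence 1 (position 1): word-initially → [d̚].
Occurrence 2 (position 5): between two vowels → [t].
Occurrence 3 (position 7): no conditioning environment matches → elsewhere allophone [d].

[d̚], [t], [d]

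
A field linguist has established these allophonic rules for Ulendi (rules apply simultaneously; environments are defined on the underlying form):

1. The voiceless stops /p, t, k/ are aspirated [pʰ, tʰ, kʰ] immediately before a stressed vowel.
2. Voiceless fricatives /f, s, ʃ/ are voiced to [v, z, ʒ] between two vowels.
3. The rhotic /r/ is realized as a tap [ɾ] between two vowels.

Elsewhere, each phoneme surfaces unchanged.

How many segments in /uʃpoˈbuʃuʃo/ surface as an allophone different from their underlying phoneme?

2

Segments that undergo a rule: /ʃ/ → [ʒ] (rule 2); /ʃ/ → [ʒ] (rule 2).
All other segments surface unchanged.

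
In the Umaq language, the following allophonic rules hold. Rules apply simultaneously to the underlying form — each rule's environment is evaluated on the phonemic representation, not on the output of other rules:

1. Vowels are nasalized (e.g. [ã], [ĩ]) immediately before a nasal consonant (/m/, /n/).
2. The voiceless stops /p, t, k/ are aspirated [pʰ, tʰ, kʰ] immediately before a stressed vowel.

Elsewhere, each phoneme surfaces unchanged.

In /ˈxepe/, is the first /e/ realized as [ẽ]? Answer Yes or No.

No

/e/ (between /x/ and /p/) is in the target of rule 1 but the environment (before a nasal consonant) is not met → [e].
The actual realization is [e], not [ẽ].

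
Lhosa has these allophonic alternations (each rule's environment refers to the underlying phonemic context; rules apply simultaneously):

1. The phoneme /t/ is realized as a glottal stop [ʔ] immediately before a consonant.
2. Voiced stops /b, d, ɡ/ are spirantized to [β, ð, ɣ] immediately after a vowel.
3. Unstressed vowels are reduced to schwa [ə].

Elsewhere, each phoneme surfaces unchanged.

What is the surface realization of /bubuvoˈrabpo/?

/b/ — word-initial; rule 2 does not apply here → [b].
/u/ (between /b/ and /b/) occurs in an unstressed syllable → [ə] by rule 3.
/b/ (between /u/ and /u/): immediately after a vowel, so rule 2 applies → [β].
/u/ — between /b/ and /v/, in an unstressed syllable — surfaces as [ə] (rule 3).
/v/ stays [v].
/o/ (between /v/ and /r/) occurs in an unstressed syllable → [ə] by rule 3.
/r/ — not in any rule's target class → [r].
/a/ (between /r/ and /b/) is in the target of rule 3 but the environment (in an unstressed syllable) is not met → [a].
/b/ (between /a/ and /p/) occurs immediately after a vowel → [β] by rule 2.
/p/ (between /b/ and /o/): no rule targets it → [p].
/o/ (word-final): in an unstressed syllable, so rule 3 applies → [ə].

[bəβəvəˈraβpə]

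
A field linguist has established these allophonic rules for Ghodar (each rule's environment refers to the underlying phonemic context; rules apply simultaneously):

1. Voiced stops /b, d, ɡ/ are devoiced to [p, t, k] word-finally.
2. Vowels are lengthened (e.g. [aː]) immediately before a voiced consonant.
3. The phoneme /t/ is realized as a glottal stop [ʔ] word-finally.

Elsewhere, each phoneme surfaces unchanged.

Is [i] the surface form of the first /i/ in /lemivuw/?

No

/i/ (between /m/ and /v/) occurs before a voiced consonant → [iː] by rule 2.
The actual realization is [iː], not [i].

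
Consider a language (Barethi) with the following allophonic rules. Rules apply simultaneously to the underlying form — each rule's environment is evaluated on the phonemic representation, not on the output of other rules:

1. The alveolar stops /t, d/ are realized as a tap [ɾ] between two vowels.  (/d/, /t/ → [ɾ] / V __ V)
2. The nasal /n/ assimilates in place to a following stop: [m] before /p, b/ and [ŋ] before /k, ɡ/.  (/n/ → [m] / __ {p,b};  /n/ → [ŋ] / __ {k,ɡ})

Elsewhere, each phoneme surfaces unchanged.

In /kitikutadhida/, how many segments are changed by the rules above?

Segments that undergo a rule: /t/ → [ɾ] (rule 1); /t/ → [ɾ] (rule 1); /d/ → [ɾ] (rule 1).
All other segments surface unchanged.

3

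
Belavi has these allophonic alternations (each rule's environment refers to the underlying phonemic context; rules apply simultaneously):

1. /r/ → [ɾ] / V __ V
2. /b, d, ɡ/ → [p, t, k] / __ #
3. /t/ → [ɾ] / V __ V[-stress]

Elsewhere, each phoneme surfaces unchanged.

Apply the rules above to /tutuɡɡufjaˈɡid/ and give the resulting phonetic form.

/t/ (word-initial): rule 3 targets it, but not between a vowel and a following unstressed vowel → unchanged [t].
/u/ (between /t/ and /t/): no rule targets it → [u].
/t/ meets the environment for rule 3 (between a vowel and a following unstressed vowel) → [ɾ].
/u/ stays [u].
/ɡ/ (between /u/ and /ɡ/) is in the target of rule 2 but the environment (word-finally) is not met → [ɡ].
/ɡ/ — between /ɡ/ and /u/; rule 2 does not apply here → [ɡ].
/u/ stays [u].
/f/ stays [f].
/j/ stays [j].
/a/ (between /j/ and /ɡ/) is unaffected → [a].
/ɡ/ (between /a/ and /i/): rule 2 targets it, but not word-finally → unchanged [ɡ].
/i/ (between /ɡ/ and /d/): no rule targets it → [i].
Rule 2 applies to /d/ (word-final: word-finally) → [t].

[tuɾuɡɡufjaˈɡit]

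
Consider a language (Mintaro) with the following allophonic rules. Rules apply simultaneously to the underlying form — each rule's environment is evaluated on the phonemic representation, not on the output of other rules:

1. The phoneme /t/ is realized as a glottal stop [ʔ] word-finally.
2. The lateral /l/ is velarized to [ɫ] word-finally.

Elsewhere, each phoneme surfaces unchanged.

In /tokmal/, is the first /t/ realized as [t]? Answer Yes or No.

/t/ (word-initial): rule 1 targets it, but not word-finally → unchanged [t].
The actual realization is [t], which matches [t].

Yes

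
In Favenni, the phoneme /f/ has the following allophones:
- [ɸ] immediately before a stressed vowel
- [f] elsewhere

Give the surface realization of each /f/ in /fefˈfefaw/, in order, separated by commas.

Occurrence 1 (position 1): no conditioning environment matches → elsewhere allophone [f].
Occurrence 2 (position 3): no conditioning environment matches → elsewhere allophone [f].
Occurrence 3 (position 4): immediately before a stressed vowel → [ɸ].
Occurrence 4 (position 6): no conditioning environment matches → elsewhere allophone [f].

[f], [f], [ɸ], [f]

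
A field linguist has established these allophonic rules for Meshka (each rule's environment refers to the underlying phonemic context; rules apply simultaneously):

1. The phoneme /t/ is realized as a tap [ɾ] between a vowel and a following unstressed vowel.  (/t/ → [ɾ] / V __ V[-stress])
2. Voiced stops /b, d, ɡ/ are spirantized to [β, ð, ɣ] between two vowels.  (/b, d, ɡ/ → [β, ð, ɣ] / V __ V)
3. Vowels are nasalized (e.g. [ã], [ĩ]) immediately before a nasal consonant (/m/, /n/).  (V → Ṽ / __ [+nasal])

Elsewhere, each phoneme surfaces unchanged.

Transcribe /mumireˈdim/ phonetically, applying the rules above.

/m/ — not in any rule's target class → [m].
/u/ — between /m/ and /m/, before a nasal consonant — surfaces as [ũ] (rule 3).
/m/ stays [m].
/i/ — between /m/ and /r/; rule 3 does not apply here → [i].
/r/ — not in any rule's target class → [r].
/e/ — between /r/ and /d/; rule 3 does not apply here → [e].
/d/ meets the environment for rule 2 (between two vowels) → [ð].
/i/ (between /d/ and /m/) occurs before a nasal consonant → [ĩ] by rule 3.
/m/ — not in any rule's target class → [m].

[mũmireˈðĩm]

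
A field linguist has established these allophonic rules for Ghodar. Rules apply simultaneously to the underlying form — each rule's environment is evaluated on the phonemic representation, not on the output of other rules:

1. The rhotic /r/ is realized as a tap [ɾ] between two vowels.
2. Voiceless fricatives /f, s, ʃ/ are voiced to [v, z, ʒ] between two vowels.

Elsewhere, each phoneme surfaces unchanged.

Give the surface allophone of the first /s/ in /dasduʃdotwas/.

/s/ (between /a/ and /d/) is in the target of rule 2 but the environment (between two vowels) is not met → [s].

[s]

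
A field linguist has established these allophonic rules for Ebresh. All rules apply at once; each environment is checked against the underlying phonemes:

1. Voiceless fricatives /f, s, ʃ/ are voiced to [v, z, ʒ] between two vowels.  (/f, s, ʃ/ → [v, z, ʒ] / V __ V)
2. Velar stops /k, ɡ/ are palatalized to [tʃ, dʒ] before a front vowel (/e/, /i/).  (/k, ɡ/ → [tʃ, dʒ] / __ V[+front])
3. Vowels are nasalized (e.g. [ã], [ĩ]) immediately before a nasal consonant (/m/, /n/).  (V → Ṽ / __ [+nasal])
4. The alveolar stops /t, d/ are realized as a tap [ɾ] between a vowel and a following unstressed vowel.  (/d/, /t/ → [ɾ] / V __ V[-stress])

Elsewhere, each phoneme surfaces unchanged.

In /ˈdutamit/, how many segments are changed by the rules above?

2

Segments that undergo a rule: /t/ → [ɾ] (rule 4); /a/ → [ã] (rule 3).
All other segments surface unchanged.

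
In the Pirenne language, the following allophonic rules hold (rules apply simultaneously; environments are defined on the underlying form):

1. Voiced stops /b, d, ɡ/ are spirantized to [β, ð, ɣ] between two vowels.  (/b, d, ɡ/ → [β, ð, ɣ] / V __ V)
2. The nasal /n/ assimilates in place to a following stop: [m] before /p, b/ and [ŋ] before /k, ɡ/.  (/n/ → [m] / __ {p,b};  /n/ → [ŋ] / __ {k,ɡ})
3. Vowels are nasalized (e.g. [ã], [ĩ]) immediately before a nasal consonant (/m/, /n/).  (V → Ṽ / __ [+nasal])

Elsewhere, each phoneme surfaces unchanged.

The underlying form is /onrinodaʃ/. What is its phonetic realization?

[õnrĩnoðaʃ]

/o/ (word-initial) occurs before a nasal consonant → [õ] by rule 3.
/n/ — between /o/ and /r/; rule 2 does not apply here → [n].
Rule 3 applies to /i/ (between /r/ and /n/: before a nasal consonant) → [ĩ].
/n/ — between /i/ and /o/; rule 2 does not apply here → [n].
/o/ (between /n/ and /d/): rule 3 targets it, but not before a nasal consonant → unchanged [o].
Rule 1 applies to /d/ (between /o/ and /a/: between two vowels) → [ð].
/a/ (between /d/ and /ʃ/): rule 3 targets it, but not before a nasal consonant → unchanged [a].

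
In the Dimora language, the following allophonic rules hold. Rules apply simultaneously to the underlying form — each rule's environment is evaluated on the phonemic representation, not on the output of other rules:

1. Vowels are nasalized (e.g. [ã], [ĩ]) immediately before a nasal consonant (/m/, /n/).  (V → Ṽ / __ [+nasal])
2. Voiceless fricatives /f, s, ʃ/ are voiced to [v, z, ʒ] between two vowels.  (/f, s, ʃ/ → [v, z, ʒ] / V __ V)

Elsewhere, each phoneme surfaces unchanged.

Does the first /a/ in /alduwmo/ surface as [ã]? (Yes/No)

/a/ (word-initial) fails the environment for rule 1, so it stays [a].
The actual realization is [a], not [ã].

No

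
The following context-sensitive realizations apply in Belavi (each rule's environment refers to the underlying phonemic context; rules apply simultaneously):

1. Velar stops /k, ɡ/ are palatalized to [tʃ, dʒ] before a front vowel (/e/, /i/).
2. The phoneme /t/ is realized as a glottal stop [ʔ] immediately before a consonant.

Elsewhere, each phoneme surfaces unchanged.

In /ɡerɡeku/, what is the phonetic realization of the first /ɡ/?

Rule 1 applies to /ɡ/ (word-initial: before a front vowel) → [dʒ].

[dʒ]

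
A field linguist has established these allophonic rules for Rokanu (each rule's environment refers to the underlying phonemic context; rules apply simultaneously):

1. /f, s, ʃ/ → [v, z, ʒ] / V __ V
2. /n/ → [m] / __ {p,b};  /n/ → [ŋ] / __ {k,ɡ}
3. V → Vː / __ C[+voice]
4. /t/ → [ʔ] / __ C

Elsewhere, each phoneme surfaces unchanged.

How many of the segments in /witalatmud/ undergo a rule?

3

Segments that undergo a rule: /a/ → [aː] (rule 3); /t/ → [ʔ] (rule 4); /u/ → [uː] (rule 3).
All other segments surface unchanged.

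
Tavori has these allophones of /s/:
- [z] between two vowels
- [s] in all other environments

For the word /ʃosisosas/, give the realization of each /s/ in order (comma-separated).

Occurrence 1 (position 3): between two vowels → [z].
Occurrence 2 (position 5): between two vowels → [z].
Occurrence 3 (position 7): between two vowels → [z].
Occurrence 4 (position 9): no conditioning environment matches → elsewhere allophone [s].

[z], [z], [z], [s]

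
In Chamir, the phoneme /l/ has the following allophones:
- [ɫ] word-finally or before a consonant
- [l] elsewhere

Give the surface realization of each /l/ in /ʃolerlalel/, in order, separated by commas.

[l], [l], [l], [ɫ]

Occurrence 1 (position 3): no conditioning environment matches → elsewhere allophone [l].
Occurrence 2 (position 6): no conditioning environment matches → elsewhere allophone [l].
Occurrence 3 (position 8): no conditioning environment matches → elsewhere allophone [l].
Occurrence 4 (position 10): word-finally or before a consonant → [ɫ].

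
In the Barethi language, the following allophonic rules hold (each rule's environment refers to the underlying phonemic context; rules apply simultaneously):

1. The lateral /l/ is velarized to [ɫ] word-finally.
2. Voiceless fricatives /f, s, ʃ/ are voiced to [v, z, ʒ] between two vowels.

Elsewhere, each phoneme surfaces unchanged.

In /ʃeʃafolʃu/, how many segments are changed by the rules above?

2

Segments that undergo a rule: /ʃ/ → [ʒ] (rule 2); /f/ → [v] (rule 2).
All other segments surface unchanged.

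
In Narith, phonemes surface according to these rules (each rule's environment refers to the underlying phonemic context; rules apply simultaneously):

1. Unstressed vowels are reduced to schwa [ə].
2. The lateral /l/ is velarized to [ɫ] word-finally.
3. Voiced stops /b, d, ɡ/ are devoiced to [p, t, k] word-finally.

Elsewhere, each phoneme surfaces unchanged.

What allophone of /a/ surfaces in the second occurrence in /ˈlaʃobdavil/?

[ə]

Rule 1 applies to /a/ (between /d/ and /v/: in an unstressed syllable) → [ə].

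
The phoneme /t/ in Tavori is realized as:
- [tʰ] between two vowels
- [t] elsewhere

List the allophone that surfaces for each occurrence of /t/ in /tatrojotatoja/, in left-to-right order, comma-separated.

[t], [t], [tʰ], [tʰ]

Occurrence 1 (position 1): no conditioning environment matches → elsewhere allophone [t].
Occurrence 2 (position 3): no conditioning environment matches → elsewhere allophone [t].
Occurrence 3 (position 8): between two vowels → [tʰ].
Occurrence 4 (position 10): between two vowels → [tʰ].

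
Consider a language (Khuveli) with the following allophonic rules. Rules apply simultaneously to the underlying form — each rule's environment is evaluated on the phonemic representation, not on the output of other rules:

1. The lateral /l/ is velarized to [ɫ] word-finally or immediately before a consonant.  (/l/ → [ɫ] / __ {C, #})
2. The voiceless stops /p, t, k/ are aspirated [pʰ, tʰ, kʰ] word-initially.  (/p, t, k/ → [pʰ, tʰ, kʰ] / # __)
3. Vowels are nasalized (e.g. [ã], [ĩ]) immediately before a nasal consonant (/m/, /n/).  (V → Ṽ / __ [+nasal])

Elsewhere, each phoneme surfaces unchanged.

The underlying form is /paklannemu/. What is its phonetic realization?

[pʰaklãnnẽmu]

/p/ meets the environment for rule 2 (word-initially) → [pʰ].
/a/ — between /p/ and /k/; rule 3 does not apply here → [a].
/k/ (between /a/ and /l/) fails the environment for rule 2, so it stays [k].
/l/ (between /k/ and /a/) fails the environment for rule 1, so it stays [l].
/a/ (between /l/ and /n/): before a nasal consonant, so rule 3 applies → [ã].
/e/ (between /n/ and /m/) occurs before a nasal consonant → [ẽ] by rule 3.
/u/ — word-final; rule 3 does not apply here → [u].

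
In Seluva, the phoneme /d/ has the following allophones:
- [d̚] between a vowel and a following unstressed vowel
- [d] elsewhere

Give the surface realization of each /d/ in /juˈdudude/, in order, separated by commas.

[d], [d̚], [d̚]

Occurrence 1 (position 3): no conditioning environment matches → elsewhere allophone [d].
Occurrence 2 (position 5): between a vowel and a following unstressed vowel → [d̚].
Occurrence 3 (position 7): between a vowel and a following unstressed vowel → [d̚].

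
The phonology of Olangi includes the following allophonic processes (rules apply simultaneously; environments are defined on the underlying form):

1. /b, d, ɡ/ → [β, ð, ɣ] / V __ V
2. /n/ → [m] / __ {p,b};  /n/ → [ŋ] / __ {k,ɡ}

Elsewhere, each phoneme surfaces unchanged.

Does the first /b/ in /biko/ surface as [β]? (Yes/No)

No

/b/ (word-initial) is in the target of rule 1 but the environment (between two vowels) is not met → [b].
The actual realization is [b], not [β].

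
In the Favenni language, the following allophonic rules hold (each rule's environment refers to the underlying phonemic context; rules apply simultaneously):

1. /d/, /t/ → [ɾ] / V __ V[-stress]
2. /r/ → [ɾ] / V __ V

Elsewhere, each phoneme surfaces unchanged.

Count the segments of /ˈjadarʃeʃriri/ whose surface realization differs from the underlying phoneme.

Segments that undergo a rule: /d/ → [ɾ] (rule 1); /r/ → [ɾ] (rule 2).
All other segments surface unchanged.

2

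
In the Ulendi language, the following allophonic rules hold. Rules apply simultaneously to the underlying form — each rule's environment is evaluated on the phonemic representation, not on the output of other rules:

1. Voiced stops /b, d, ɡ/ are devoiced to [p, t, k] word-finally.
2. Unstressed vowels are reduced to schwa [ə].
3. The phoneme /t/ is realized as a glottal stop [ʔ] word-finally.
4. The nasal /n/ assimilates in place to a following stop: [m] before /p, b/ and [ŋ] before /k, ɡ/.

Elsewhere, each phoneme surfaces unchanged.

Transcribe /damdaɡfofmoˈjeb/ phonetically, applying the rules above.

/d/ (word-initial) fails the environment for rule 1, so it stays [d].
/a/ (between /d/ and /m/): in an unstressed syllable, so rule 2 applies → [ə].
/m/ (between /a/ and /d/): no rule targets it → [m].
/d/ (between /m/ and /a/): rule 1 targets it, but not word-finally → unchanged [d].
/a/ (between /d/ and /ɡ/) occurs in an unstressed syllable → [ə] by rule 2.
/ɡ/ — between /a/ and /f/; rule 1 does not apply here → [ɡ].
/f/ stays [f].
/o/ (between /f/ and /f/): in an unstressed syllable, so rule 2 applies → [ə].
/f/ — not in any rule's target class → [f].
/m/ stays [m].
/o/ meets the environment for rule 2 (in an unstressed syllable) → [ə].
/j/ stays [j].
/e/ (between /j/ and /b/): rule 2 targets it, but not in an unstressed syllable → unchanged [e].
Rule 1 applies to /b/ (word-final: word-finally) → [p].

[dəmdəɡfəfməˈjep]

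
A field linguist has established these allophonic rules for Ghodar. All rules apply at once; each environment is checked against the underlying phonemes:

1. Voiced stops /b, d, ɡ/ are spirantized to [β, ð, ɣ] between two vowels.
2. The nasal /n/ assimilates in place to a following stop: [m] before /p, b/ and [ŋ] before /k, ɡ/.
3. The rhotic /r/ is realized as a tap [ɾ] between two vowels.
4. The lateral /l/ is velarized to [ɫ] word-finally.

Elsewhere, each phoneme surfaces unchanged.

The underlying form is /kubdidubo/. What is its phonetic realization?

/b/ (between /u/ and /d/) is in the target of rule 1 but the environment (between two vowels) is not met → [b].
/d/ (between /b/ and /i/) fails the environment for rule 1, so it stays [d].
/d/ (between /i/ and /u/) occurs between two vowels → [ð] by rule 1.
/b/ meets the environment for rule 1 (between two vowels) → [β].

[kubdiðuβo]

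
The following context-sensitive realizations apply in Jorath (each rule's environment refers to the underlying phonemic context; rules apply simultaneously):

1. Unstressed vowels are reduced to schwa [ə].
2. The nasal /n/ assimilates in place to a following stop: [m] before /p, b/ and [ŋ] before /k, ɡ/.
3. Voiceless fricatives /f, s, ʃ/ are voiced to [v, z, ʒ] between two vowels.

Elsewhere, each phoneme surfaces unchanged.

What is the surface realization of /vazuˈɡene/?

/a/ (between /v/ and /z/) occurs in an unstressed syllable → [ə] by rule 1.
/u/ meets the environment for rule 1 (in an unstressed syllable) → [ə].
/e/ (between /ɡ/ and /n/) is in the target of rule 1 but the environment (in an unstressed syllable) is not met → [e].
/n/ (between /e/ and /e/) fails the environment for rule 2, so it stays [n].
/e/ (word-final) occurs in an unstressed syllable → [ə] by rule 1.

[vəzəˈɡenə]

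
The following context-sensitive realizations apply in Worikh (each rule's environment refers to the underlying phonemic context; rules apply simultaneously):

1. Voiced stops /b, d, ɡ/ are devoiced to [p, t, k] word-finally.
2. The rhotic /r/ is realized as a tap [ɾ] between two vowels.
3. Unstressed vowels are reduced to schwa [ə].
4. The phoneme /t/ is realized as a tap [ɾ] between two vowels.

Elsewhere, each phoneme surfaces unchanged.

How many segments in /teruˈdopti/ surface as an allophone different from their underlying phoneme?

Segments that undergo a rule: /e/ → [ə] (rule 3); /r/ → [ɾ] (rule 2); /u/ → [ə] (rule 3); /i/ → [ə] (rule 3).
All other segments surface unchanged.

4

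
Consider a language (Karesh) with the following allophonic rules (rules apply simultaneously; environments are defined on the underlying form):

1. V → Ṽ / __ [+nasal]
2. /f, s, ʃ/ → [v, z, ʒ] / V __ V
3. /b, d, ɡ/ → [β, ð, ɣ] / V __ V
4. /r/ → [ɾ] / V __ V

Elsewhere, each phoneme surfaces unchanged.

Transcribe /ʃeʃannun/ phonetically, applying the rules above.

[ʃeʒãnnũn]

/ʃ/ — word-initial; rule 2 does not apply here → [ʃ].
/e/ (between /ʃ/ and /ʃ/): rule 1 targets it, but not before a nasal consonant → unchanged [e].
Rule 2 applies to /ʃ/ (between /e/ and /a/: between two vowels) → [ʒ].
/a/ meets the environment for rule 1 (before a nasal consonant) → [ã].
/n/ — not in any rule's target class → [n].
/n/ (between /n/ and /u/): no rule targets it → [n].
/u/ (between /n/ and /n/) occurs before a nasal consonant → [ũ] by rule 1.
/n/ stays [n].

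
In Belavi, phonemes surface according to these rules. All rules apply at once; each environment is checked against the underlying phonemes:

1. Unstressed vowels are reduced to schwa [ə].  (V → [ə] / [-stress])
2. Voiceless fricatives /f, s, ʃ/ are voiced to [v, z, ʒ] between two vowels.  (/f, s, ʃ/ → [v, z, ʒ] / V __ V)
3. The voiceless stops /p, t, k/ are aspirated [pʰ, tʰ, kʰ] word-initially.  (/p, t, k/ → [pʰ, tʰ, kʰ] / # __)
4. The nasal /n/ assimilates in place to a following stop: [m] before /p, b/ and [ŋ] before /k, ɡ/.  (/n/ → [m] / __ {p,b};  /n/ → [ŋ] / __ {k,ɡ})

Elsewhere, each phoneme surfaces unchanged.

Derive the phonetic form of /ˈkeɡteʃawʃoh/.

[ˈkʰeɡtəʒəwʃəh]

Rule 3 applies to /k/ (word-initial: word-initially) → [kʰ].
/e/ (between /k/ and /ɡ/): rule 1 targets it, but not in an unstressed syllable → unchanged [e].
/t/ (between /ɡ/ and /e/) is in the target of rule 3 but the environment (word-initially) is not met → [t].
/e/ (between /t/ and /ʃ/): in an unstressed syllable, so rule 1 applies → [ə].
Rule 2 applies to /ʃ/ (between /e/ and /a/: between two vowels) → [ʒ].
/a/ (between /ʃ/ and /w/): in an unstressed syllable, so rule 1 applies → [ə].
/ʃ/ (between /w/ and /o/) fails the environment for rule 2, so it stays [ʃ].
Rule 1 applies to /o/ (between /ʃ/ and /h/: in an unstressed syllable) → [ə].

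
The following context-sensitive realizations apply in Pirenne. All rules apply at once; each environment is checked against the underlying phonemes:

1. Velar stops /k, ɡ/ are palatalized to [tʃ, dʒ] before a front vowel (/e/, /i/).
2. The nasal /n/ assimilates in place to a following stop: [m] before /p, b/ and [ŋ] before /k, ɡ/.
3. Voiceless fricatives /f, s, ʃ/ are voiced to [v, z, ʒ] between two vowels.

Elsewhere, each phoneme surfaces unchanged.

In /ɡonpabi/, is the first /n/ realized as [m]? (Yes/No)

Yes

/n/ — between /o/ and /p/, before a labial or velar stop — surfaces as [m] (rule 2).
The actual realization is [m], which matches [m].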